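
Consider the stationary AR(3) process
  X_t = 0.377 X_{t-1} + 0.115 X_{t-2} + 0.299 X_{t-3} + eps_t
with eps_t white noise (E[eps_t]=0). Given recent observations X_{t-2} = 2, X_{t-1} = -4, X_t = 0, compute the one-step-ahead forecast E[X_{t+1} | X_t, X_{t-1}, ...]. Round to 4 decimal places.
E[X_{t+1} \mid \mathcal F_t] = 0.1380

For an AR(p) model X_t = c + sum_i phi_i X_{t-i} + eps_t, the
one-step-ahead conditional mean is
  E[X_{t+1} | X_t, ...] = c + sum_i phi_i X_{t+1-i}.
Substitute known values:
  E[X_{t+1} | ...] = (0.377) * (0) + (0.115) * (-4) + (0.299) * (2)
                   = 0.1380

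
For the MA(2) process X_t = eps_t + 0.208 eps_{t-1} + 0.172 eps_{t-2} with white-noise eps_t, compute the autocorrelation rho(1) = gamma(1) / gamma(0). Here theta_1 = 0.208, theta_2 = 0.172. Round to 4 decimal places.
\rho(1) = 0.2272

For an MA(q) process with theta_0 = 1, the autocovariance is
  gamma(k) = sigma^2 * sum_{i=0..q-k} theta_i * theta_{i+k},
and rho(k) = gamma(k) / gamma(0). Sigma^2 cancels.
  numerator   = (1)*(0.208) + (0.208)*(0.172) = 0.243776.
  denominator = (1)^2 + (0.208)^2 + (0.172)^2 = 1.072848.
  rho(1) = 0.243776 / 1.072848 = 0.2272.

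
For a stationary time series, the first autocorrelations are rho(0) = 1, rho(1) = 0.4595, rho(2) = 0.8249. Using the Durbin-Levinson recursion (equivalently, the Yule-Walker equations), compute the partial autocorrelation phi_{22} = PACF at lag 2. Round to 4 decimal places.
\phi_{22} = 0.7780

The PACF at lag k is phi_{kk}, the last component of the solution
to the Yule-Walker system G_k phi = r_k where
  (G_k)_{ij} = rho(|i - j|), (r_k)_i = rho(i), i,j = 1..k.
Equivalently, Durbin-Levinson gives phi_{kk} iteratively:
  phi_{11} = rho(1)
  phi_{kk} = [rho(k) - sum_{j=1..k-1} phi_{k-1,j} rho(k-j)]
            / [1 - sum_{j=1..k-1} phi_{k-1,j} rho(j)],
  phi_{k,j} = phi_{k-1,j} - phi_{kk} phi_{k-1,k-j},  j = 1..k-1.
Step k = 1:
  phi_11 = rho(1) = 0.4595.
Step k = 2:
  phi_22 = [rho(2) - phi_11 rho(1)] / [1 - phi_11 rho(1)] = [0.8249 - (0.4595)(0.4595)] / [1 - (0.4595)(0.4595)]
         = 0.61375975 / 0.78885975 = 0.778.
Therefore phi_{22} = 0.7780.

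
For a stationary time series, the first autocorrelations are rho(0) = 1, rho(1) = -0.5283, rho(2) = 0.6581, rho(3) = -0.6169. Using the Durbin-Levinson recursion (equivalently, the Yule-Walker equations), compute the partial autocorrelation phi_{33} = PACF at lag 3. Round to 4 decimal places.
\phi_{33} = -0.3341

The PACF at lag k is phi_{kk}, the last component of the solution
to the Yule-Walker system G_k phi = r_k where
  (G_k)_{ij} = rho(|i - j|), (r_k)_i = rho(i), i,j = 1..k.
Equivalently, Durbin-Levinson gives phi_{kk} iteratively:
  phi_{11} = rho(1)
  phi_{kk} = [rho(k) - sum_{j=1..k-1} phi_{k-1,j} rho(k-j)]
            / [1 - sum_{j=1..k-1} phi_{k-1,j} rho(j)],
  phi_{k,j} = phi_{k-1,j} - phi_{kk} phi_{k-1,k-j},  j = 1..k-1.
Step k = 1:
  phi_11 = rho(1) = -0.5283.
Step k = 2:
  phi_22 = [rho(2) - phi_11 rho(1)] / [1 - phi_11 rho(1)] = [0.6581 - (-0.5283)(-0.5283)] / [1 - (-0.5283)(-0.5283)]
         = 0.37899911 / 0.72089911 = 0.525731.
  Update: phi_21 = phi_11 - phi_22 phi_11 = -0.5283 - (0.525731)(-0.5283) = -0.250556.
Step k = 3:
  phi_33 = [rho(3) - phi_21 rho(2) - phi_22 rho(1)] / [1 - phi_21 rho(1) - phi_22 rho(2)]
    numerator   = -0.6169 - (-0.250556)(0.6581) - (0.525731)(-0.5283) = -0.17426518
    denominator = 1 - (-0.250556)(-0.5283) - (0.525731)(0.6581) = 0.52164748
  phi_33 = -0.17426518 / 0.52164748 = -0.3341.
Therefore phi_{33} = -0.3341.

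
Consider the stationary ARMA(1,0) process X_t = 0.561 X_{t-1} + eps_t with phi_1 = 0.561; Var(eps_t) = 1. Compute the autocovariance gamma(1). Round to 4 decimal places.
\gamma(1) = 0.8186

Multiply the model equation by X_{t-k} and take expectations. With theta_0 = psi_0 = 1 and psi_j the MA(infinity) weights, this gives
  gamma(k) - sum_i phi_i gamma(k-i) = c_k,
  c_k = sigma^2 * sum_{j=k..q} theta_j psi_{j-k}   (c_k = 0 for k > q),
using gamma(-m) = gamma(m).
Pure AR (q = 0): c_0 = sigma^2 = 1, c_k = 0 for k >= 1.
Equations for k = 0 and k = 1 (AR order 1):
  gamma(0) = phi_1 gamma(1) + c_0
  gamma(1) = phi_1 gamma(0) + c_1
Substituting the second into the first: gamma(0) (1 - phi_1^2) = c_0 + phi_1 c_1, so
  gamma(0) = c_0 / (1 - phi_1^2) = 1 / (1 - (0.561)^2) = 1 / 0.685279 = 1.45926.
  gamma(1) = phi_1 gamma(0) = (0.561)(1.45926) = 0.818645.
Therefore gamma(1) = 0.8186 (to 4 decimal places).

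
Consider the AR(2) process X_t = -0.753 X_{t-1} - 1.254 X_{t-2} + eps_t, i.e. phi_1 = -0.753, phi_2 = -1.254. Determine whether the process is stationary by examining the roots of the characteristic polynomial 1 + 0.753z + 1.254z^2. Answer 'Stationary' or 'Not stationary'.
\text{Not stationary}

The AR(p) characteristic polynomial is P(z) = 1 + 0.753z + 1.254z^2.
Stationarity requires all roots to lie outside the unit circle, i.e. |z| > 1 for every root.
Set 1 + (0.753) z + (1.254) z^2 = 0, i.e. a z^2 + b z + c = 0 with a = 1.254, b = 0.753, c = 1.
Discriminant D = b^2 - 4ac = (0.753)^2 - 4*(1.254)*1 = 0.567009 - (5.016) = -4.448991.
D < 0, so the roots are the complex-conjugate pair z = (-b +/- i sqrt(-D)) / (2a) = -0.3002 +/- 0.841i.
For a conjugate pair |z|^2 = z * conj(z) = (product of roots) = c/a = 1/(1.254) = 0.797448, so |z| = sqrt(0.797448) = 0.893 for both roots.
Moduli of all roots: 0.8930, 0.8930.
All moduli strictly greater than 1? No.
Verdict: Not stationary.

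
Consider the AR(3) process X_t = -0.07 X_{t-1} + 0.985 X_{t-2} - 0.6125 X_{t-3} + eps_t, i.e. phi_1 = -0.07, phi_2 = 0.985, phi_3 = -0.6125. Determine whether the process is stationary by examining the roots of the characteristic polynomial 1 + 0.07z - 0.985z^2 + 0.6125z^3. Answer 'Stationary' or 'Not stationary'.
\text{Not stationary}

The AR(p) characteristic polynomial is P(z) = 1 + 0.07z - 0.985z^2 + 0.6125z^3.
Stationarity requires all roots to lie outside the unit circle, i.e. |z| > 1 for every root.
Degree 3: look for a simple real root z0 first, then factor out (1 - z/z0) and solve the remaining quadratic.
Testing z0 = -0.8: P(-0.8) = 1 + (0.07)(-0.8) + (-0.985)(-0.8)^2 + (0.6125)(-0.8)^3
  = 1 + (-0.056) + (-0.6304) + (-0.3136) = 0.  So z_0 = -0.8 is a root, |z_0| = 0.8.
Divide out the factor (1 + 1.25 z) = (1 - z/z0) (since 1/z0 = -1.25):
  P(z) = (1 + 1.25 z)(1 + (-1.18) z + (0.49) z^2)
  [check: z-coef -1.18 - (-1.25) = 0.07; z^2-coef 0.49 - (-1.25)(-1.18) = -0.985; z^3-coef -(-1.25)(0.49) = 0.6125.]
Remaining roots from the quadratic factor 1 + (-1.18) z + (0.49) z^2:
  Set 1 + (-1.18) z + (0.49) z^2 = 0, i.e. a z^2 + b z + c = 0 with a = 0.49, b = -1.18, c = 1.
  Discriminant D = b^2 - 4ac = (-1.18)^2 - 4*(0.49)*1 = 1.3924 - (1.96) = -0.5676.
  D < 0, so the roots are the complex-conjugate pair z = (-b +/- i sqrt(-D)) / (2a) = 1.2041 +/- 0.7688i.
  For a conjugate pair |z|^2 = z * conj(z) = (product of roots) = c/a = 1/(0.49) = 2.040816, so |z| = sqrt(2.040816) = 1.4286 for both roots.
Moduli of all roots: 0.8000, 1.4286, 1.4286.
All moduli strictly greater than 1? No.
Verdict: Not stationary.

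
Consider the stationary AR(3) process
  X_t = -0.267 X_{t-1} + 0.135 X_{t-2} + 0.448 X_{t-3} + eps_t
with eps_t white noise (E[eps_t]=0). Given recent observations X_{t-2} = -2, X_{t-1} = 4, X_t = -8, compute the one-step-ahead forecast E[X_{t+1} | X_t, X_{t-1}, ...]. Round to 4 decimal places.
E[X_{t+1} \mid \mathcal F_t] = 1.7800

For an AR(p) model X_t = c + sum_i phi_i X_{t-i} + eps_t, the
one-step-ahead conditional mean is
  E[X_{t+1} | X_t, ...] = c + sum_i phi_i X_{t+1-i}.
Substitute known values:
  E[X_{t+1} | ...] = (-0.267) * (-8) + (0.135) * (4) + (0.448) * (-2)
                   = 1.7800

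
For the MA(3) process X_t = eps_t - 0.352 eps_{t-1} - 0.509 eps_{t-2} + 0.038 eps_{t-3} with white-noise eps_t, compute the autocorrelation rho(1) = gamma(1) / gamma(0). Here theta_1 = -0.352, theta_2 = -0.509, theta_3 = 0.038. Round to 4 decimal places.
\rho(1) = -0.1388

For an MA(q) process with theta_0 = 1, the autocovariance is
  gamma(k) = sigma^2 * sum_{i=0..q-k} theta_i * theta_{i+k},
and rho(k) = gamma(k) / gamma(0). Sigma^2 cancels.
  numerator   = (1)*(-0.352) + (-0.352)*(-0.509) + (-0.509)*(0.038) = -0.192174.
  denominator = (1)^2 + (-0.352)^2 + (-0.509)^2 + (0.038)^2 = 1.384429.
  rho(1) = -0.192174 / 1.384429 = -0.1388.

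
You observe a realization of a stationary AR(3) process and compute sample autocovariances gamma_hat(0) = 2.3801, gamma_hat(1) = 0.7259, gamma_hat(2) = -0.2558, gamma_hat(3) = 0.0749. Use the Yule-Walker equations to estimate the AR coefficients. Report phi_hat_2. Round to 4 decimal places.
\hat\phi_{2} = -0.2810

The Yule-Walker equations for an AR(p) process read, in matrix form,
  Gamma_p phi = r_p,   with   (Gamma_p)_{ij} = gamma(|i - j|),
                       (r_p)_i = gamma(i),   i,j = 1..p.
Substitute the sample gammas (Toeplitz matrix and right-hand side of size 3):
  Gamma_p = [[2.3801, 0.7259, -0.2558], [0.7259, 2.3801, 0.7259], [-0.2558, 0.7259, 2.3801]]
  r_p     = [0.7259, -0.2558, 0.0749]
Written out (R1..R3):
  (R1) 2.3801 phi_1 + 0.7259 phi_2 - 0.2558 phi_3 = 0.7259
  (R2) 0.7259 phi_1 + 2.3801 phi_2 + 0.7259 phi_3 = -0.2558
  (R3) -0.2558 phi_1 + 0.7259 phi_2 + 2.3801 phi_3 = 0.0749
Gaussian elimination:
  R2 <- R2 - (0.7259/2.3801) R1 = R2 - (0.304987) R1:  2.15871 phi_2 + 0.803916 phi_3 = -0.47719
  R3 <- R3 - (-0.2558/2.3801) R1 = R3 - (-0.107474) R1:  0.803916 phi_2 + 2.352608 phi_3 = 0.152916
  R3 <- R3 - (0.803916/2.15871) R2 = R3 - (0.372406) R2:  2.053225 phi_3 = 0.330624
Back-substitution:
  phi_hat_3 = 0.330624 / 2.053225 = 0.161027
  phi_hat_2 = (-0.47719 - (0.803916)(0.161027)) / 2.15871 = -0.281021
  phi_hat_1 = (0.7259 - (0.7259)(-0.281021) - (-0.2558)(0.161027)) / 2.3801 = 0.408001
So phi_hat = [0.4080, -0.2810, 0.1610].
Therefore phi_hat_2 = -0.2810.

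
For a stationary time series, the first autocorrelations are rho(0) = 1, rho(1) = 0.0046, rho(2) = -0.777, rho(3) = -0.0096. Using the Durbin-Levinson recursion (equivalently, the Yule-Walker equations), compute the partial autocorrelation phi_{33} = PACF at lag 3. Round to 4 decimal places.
\phi_{33} = 0.0008

The PACF at lag k is phi_{kk}, the last component of the solution
to the Yule-Walker system G_k phi = r_k where
  (G_k)_{ij} = rho(|i - j|), (r_k)_i = rho(i), i,j = 1..k.
Equivalently, Durbin-Levinson gives phi_{kk} iteratively:
  phi_{11} = rho(1)
  phi_{kk} = [rho(k) - sum_{j=1..k-1} phi_{k-1,j} rho(k-j)]
            / [1 - sum_{j=1..k-1} phi_{k-1,j} rho(j)],
  phi_{k,j} = phi_{k-1,j} - phi_{kk} phi_{k-1,k-j},  j = 1..k-1.
Step k = 1:
  phi_11 = rho(1) = 0.0046.
Step k = 2:
  phi_22 = [rho(2) - phi_11 rho(1)] / [1 - phi_11 rho(1)] = [-0.777 - (0.0046)(0.0046)] / [1 - (0.0046)(0.0046)]
         = -0.77702116 / 0.99997884 = -0.777038.
  Update: phi_21 = phi_11 - phi_22 phi_11 = 0.0046 - (-0.777038)(0.0046) = 0.008174.
Step k = 3:
  phi_33 = [rho(3) - phi_21 rho(2) - phi_22 rho(1)] / [1 - phi_21 rho(1) - phi_22 rho(2)]
    numerator   = -0.0096 - (0.008174)(-0.777) - (-0.777038)(0.0046) = 0.00032586
    denominator = 1 - (0.008174)(0.0046) - (-0.777038)(-0.777) = 0.39620418
  phi_33 = 0.00032586 / 0.39620418 = 0.0008.
Therefore phi_{33} = 0.0008.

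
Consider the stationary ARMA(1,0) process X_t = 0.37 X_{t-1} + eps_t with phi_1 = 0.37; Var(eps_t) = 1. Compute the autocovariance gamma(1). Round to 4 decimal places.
\gamma(1) = 0.4287

Multiply the model equation by X_{t-k} and take expectations. With theta_0 = psi_0 = 1 and psi_j the MA(infinity) weights, this gives
  gamma(k) - sum_i phi_i gamma(k-i) = c_k,
  c_k = sigma^2 * sum_{j=k..q} theta_j psi_{j-k}   (c_k = 0 for k > q),
using gamma(-m) = gamma(m).
Pure AR (q = 0): c_0 = sigma^2 = 1, c_k = 0 for k >= 1.
Equations for k = 0 and k = 1 (AR order 1):
  gamma(0) = phi_1 gamma(1) + c_0
  gamma(1) = phi_1 gamma(0) + c_1
Substituting the second into the first: gamma(0) (1 - phi_1^2) = c_0 + phi_1 c_1, so
  gamma(0) = c_0 / (1 - phi_1^2) = 1 / (1 - (0.37)^2) = 1 / 0.8631 = 1.158614.
  gamma(1) = phi_1 gamma(0) = (0.37)(1.158614) = 0.428687.
Therefore gamma(1) = 0.4287 (to 4 decimal places).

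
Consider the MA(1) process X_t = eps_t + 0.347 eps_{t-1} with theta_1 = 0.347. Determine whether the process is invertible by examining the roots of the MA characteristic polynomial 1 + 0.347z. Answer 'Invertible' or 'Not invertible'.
\text{Invertible}

The MA(q) characteristic polynomial is P(z) = 1 + 0.347z.
Invertibility requires all roots to lie outside the unit circle, i.e. |z| > 1 for every root.
This is linear in z: 1 + (0.347) z = 0  =>  z = -1/(0.347) = -2.881844,  |z| = 2.881844.
Moduli of all roots: 2.8818.
All moduli strictly greater than 1? Yes.
Verdict: Invertible.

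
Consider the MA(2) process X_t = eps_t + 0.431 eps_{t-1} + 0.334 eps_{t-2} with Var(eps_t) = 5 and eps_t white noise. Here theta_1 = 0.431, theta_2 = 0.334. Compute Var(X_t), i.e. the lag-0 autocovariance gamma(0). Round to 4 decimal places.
\gamma(0) = 6.4866

For an MA(q) process X_t = eps_t + sum_i theta_i eps_{t-i} with
Var(eps_t) = sigma^2, the variance is
  gamma(0) = sigma^2 * (1 + sum_i theta_i^2).
  sum_i theta_i^2 = (0.431)^2 + (0.334)^2 = 0.185761 + 0.111556 = 0.297317.
  gamma(0) = 5 * (1 + 0.297317) = 5 * 1.297317 = 6.486585, which rounds to 6.4866.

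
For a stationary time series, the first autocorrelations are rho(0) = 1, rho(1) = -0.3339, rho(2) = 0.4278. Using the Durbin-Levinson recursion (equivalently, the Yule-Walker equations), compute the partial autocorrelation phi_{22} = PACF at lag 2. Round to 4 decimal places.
\phi_{22} = 0.3560

The PACF at lag k is phi_{kk}, the last component of the solution
to the Yule-Walker system G_k phi = r_k where
  (G_k)_{ij} = rho(|i - j|), (r_k)_i = rho(i), i,j = 1..k.
Equivalently, Durbin-Levinson gives phi_{kk} iteratively:
  phi_{11} = rho(1)
  phi_{kk} = [rho(k) - sum_{j=1..k-1} phi_{k-1,j} rho(k-j)]
            / [1 - sum_{j=1..k-1} phi_{k-1,j} rho(j)],
  phi_{k,j} = phi_{k-1,j} - phi_{kk} phi_{k-1,k-j},  j = 1..k-1.
Step k = 1:
  phi_11 = rho(1) = -0.3339.
Step k = 2:
  phi_22 = [rho(2) - phi_11 rho(1)] / [1 - phi_11 rho(1)] = [0.4278 - (-0.3339)(-0.3339)] / [1 - (-0.3339)(-0.3339)]
         = 0.31631079 / 0.88851079 = 0.356.
Therefore phi_{22} = 0.3560.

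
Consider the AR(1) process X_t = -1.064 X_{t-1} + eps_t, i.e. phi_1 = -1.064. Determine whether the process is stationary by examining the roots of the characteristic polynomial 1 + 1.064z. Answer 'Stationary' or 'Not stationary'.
\text{Not stationary}

The AR(p) characteristic polynomial is P(z) = 1 + 1.064z.
Stationarity requires all roots to lie outside the unit circle, i.e. |z| > 1 for every root.
This is linear in z: 1 + (1.064) z = 0  =>  z = -1/(1.064) = -0.93985,  |z| = 0.93985.
Moduli of all roots: 0.9398.
All moduli strictly greater than 1? No.
Verdict: Not stationary.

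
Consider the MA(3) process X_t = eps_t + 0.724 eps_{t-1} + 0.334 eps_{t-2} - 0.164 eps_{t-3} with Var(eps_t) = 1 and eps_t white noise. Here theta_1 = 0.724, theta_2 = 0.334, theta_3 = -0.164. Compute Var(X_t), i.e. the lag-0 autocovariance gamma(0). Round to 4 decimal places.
\gamma(0) = 1.6626

For an MA(q) process X_t = eps_t + sum_i theta_i eps_{t-i} with
Var(eps_t) = sigma^2, the variance is
  gamma(0) = sigma^2 * (1 + sum_i theta_i^2).
  sum_i theta_i^2 = (0.724)^2 + (0.334)^2 + (-0.164)^2 = 0.524176 + 0.111556 + 0.026896 = 0.662628.
  gamma(0) = 1 * (1 + 0.662628) = 1 * 1.662628 = 1.662628, which rounds to 1.6626.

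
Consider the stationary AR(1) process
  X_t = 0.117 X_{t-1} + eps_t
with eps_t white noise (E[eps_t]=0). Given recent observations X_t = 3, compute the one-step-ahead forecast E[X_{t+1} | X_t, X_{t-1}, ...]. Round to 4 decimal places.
E[X_{t+1} \mid \mathcal F_t] = 0.3510

For an AR(p) model X_t = c + sum_i phi_i X_{t-i} + eps_t, the
one-step-ahead conditional mean is
  E[X_{t+1} | X_t, ...] = c + sum_i phi_i X_{t+1-i}.
Substitute known values:
  E[X_{t+1} | ...] = (0.117) * (3)
                   = 0.3510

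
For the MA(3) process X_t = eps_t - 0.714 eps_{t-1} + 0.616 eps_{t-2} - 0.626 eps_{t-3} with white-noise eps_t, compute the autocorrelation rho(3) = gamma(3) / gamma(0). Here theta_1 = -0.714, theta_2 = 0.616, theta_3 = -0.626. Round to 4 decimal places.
\rho(3) = -0.2744

For an MA(q) process with theta_0 = 1, the autocovariance is
  gamma(k) = sigma^2 * sum_{i=0..q-k} theta_i * theta_{i+k},
and rho(k) = gamma(k) / gamma(0). Sigma^2 cancels.
  numerator   = (1)*(-0.626) = -0.626.
  denominator = (1)^2 + (-0.714)^2 + (0.616)^2 + (-0.626)^2 = 2.281128.
  rho(3) = -0.626 / 2.281128 = -0.2744.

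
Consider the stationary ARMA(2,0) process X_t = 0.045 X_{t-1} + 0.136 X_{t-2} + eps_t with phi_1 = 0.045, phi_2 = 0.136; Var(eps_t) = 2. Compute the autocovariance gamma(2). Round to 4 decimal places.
\gamma(2) = 0.2827

Multiply the model equation by X_{t-k} and take expectations. With theta_0 = psi_0 = 1 and psi_j the MA(infinity) weights, this gives
  gamma(k) - sum_i phi_i gamma(k-i) = c_k,
  c_k = sigma^2 * sum_{j=k..q} theta_j psi_{j-k}   (c_k = 0 for k > q),
using gamma(-m) = gamma(m).
Pure AR (q = 0): c_0 = sigma^2 = 2, c_k = 0 for k >= 1.
Equations for k = 0, 1, 2 (AR order 2, c_2 = 0):
  (E0) gamma(0) = phi_1 gamma(1) + phi_2 gamma(2) + c_0
  (E1) gamma(1) = phi_1 gamma(0) + phi_2 gamma(1) + c_1
  (E2) gamma(2) = phi_1 gamma(1) + phi_2 gamma(0)
From (E1): gamma(1) = A gamma(0) + B with
  A = phi_1 / (1 - phi_2) = 0.045 / 0.864 = 0.052083,   B = c_1 / (1 - phi_2) = 0 / 0.864 = 0.
Insert (E2) into (E0): gamma(0) (1 - phi_2^2) = phi_1 (1 + phi_2) gamma(1) + c_0.
  phi_1 (1 + phi_2) = (0.045)(1.136) = 0.05112,   1 - phi_2^2 = 0.981504.
Replace gamma(1) by A gamma(0) + B and collect gamma(0):
  gamma(0) [0.981504 - (0.05112)(0.052083)] = c_0 = 2
  gamma(0) * 0.978842 = 2
  gamma(0) = 2 / 0.978842 = 2.043232.
  gamma(1) = A gamma(0) = (0.052083)(2.043232) = 0.106418.
  gamma(2) = phi_1 gamma(1) + phi_2 gamma(0) = (0.045)(0.106418) + (0.136)(2.043232) = 0.282668.
Therefore gamma(2) = 0.2827 (to 4 decimal places).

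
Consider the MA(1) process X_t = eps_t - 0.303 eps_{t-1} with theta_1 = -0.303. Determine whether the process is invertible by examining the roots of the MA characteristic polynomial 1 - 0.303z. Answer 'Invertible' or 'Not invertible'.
\text{Invertible}

The MA(q) characteristic polynomial is P(z) = 1 - 0.303z.
Invertibility requires all roots to lie outside the unit circle, i.e. |z| > 1 for every root.
This is linear in z: 1 + (-0.303) z = 0  =>  z = -1/(-0.303) = 3.30033,  |z| = 3.30033.
Moduli of all roots: 3.3003.
All moduli strictly greater than 1? Yes.
Verdict: Invertible.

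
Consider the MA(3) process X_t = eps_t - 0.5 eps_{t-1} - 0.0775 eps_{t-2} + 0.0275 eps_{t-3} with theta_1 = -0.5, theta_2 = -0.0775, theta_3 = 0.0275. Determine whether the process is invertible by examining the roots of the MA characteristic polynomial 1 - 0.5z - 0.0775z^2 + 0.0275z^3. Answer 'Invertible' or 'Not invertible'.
\text{Invertible}

The MA(q) characteristic polynomial is P(z) = 1 - 0.5z - 0.0775z^2 + 0.0275z^3.
Invertibility requires all roots to lie outside the unit circle, i.e. |z| > 1 for every root.
Degree 3: look for a simple real root z0 first, then factor out (1 - z/z0) and solve the remaining quadratic.
Testing z0 = -4: P(-4) = 1 + (-0.5)(-4) + (-0.0775)(-4)^2 + (0.0275)(-4)^3
  = 1 + (2) + (-1.24) + (-1.76) = 0.  So z_0 = -4 is a root, |z_0| = 4.
Divide out the factor (1 + 0.25 z) = (1 - z/z0) (since 1/z0 = -0.25):
  P(z) = (1 + 0.25 z)(1 + (-0.75) z + (0.11) z^2)
  [check: z-coef -0.75 - (-0.25) = -0.5; z^2-coef 0.11 - (-0.25)(-0.75) = -0.0775; z^3-coef -(-0.25)(0.11) = 0.0275.]
Remaining roots from the quadratic factor 1 + (-0.75) z + (0.11) z^2:
  Set 1 + (-0.75) z + (0.11) z^2 = 0, i.e. a z^2 + b z + c = 0 with a = 0.11, b = -0.75, c = 1.
  Discriminant D = b^2 - 4ac = (-0.75)^2 - 4*(0.11)*1 = 0.5625 - (0.44) = 0.1225.
  D >= 0, so the roots are real: z = (-b +/- sqrt(D)) / (2a) = (0.75 +/- 0.35) / (0.22).
    z_1 = (0.75 + 0.35) / (0.22) = 5,   |z_1| = 5.
    z_2 = (0.75 - 0.35) / (0.22) = 1.8182,   |z_2| = 1.8182.
Moduli of all roots: 4.0000, 5.0000, 1.8182.
All moduli strictly greater than 1? Yes.
Verdict: Invertible.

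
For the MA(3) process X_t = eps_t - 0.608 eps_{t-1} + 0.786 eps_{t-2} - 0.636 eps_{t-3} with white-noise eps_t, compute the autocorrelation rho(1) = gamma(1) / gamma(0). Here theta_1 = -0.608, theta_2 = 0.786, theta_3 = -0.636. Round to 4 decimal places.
\rho(1) = -0.6630

For an MA(q) process with theta_0 = 1, the autocovariance is
  gamma(k) = sigma^2 * sum_{i=0..q-k} theta_i * theta_{i+k},
and rho(k) = gamma(k) / gamma(0). Sigma^2 cancels.
  numerator   = (1)*(-0.608) + (-0.608)*(0.786) + (0.786)*(-0.636) = -1.585784.
  denominator = (1)^2 + (-0.608)^2 + (0.786)^2 + (-0.636)^2 = 2.391956.
  rho(1) = -1.585784 / 2.391956 = -0.6630.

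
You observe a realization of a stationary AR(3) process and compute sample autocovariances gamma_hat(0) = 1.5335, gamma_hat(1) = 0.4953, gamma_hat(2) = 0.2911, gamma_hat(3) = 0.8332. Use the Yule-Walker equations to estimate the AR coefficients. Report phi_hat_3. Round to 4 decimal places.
\hat\phi_{3} = 0.5150

The Yule-Walker equations for an AR(p) process read, in matrix form,
  Gamma_p phi = r_p,   with   (Gamma_p)_{ij} = gamma(|i - j|),
                       (r_p)_i = gamma(i),   i,j = 1..p.
Substitute the sample gammas (Toeplitz matrix and right-hand side of size 3):
  Gamma_p = [[1.5335, 0.4953, 0.2911], [0.4953, 1.5335, 0.4953], [0.2911, 0.4953, 1.5335]]
  r_p     = [0.4953, 0.2911, 0.8332]
Written out (R1..R3):
  (R1) 1.5335 phi_1 + 0.4953 phi_2 + 0.2911 phi_3 = 0.4953
  (R2) 0.4953 phi_1 + 1.5335 phi_2 + 0.4953 phi_3 = 0.2911
  (R3) 0.2911 phi_1 + 0.4953 phi_2 + 1.5335 phi_3 = 0.8332
Gaussian elimination:
  R2 <- R2 - (0.4953/1.5335) R1 = R2 - (0.322987) R1:  1.373525 phi_2 + 0.401279 phi_3 = 0.131125
  R3 <- R3 - (0.2911/1.5335) R1 = R3 - (0.189827) R1:  0.401279 phi_2 + 1.478241 phi_3 = 0.739179
  R3 <- R3 - (0.401279/1.373525) R2 = R3 - (0.292152) R2:  1.361007 phi_3 = 0.70087
Back-substitution:
  phi_hat_3 = 0.70087 / 1.361007 = 0.514965
  phi_hat_2 = (0.131125 - (0.401279)(0.514965)) / 1.373525 = -0.054982
  phi_hat_1 = (0.4953 - (0.4953)(-0.054982) - (0.2911)(0.514965)) / 1.5335 = 0.242991
So phi_hat = [0.2430, -0.0550, 0.5150].
Therefore phi_hat_3 = 0.5150.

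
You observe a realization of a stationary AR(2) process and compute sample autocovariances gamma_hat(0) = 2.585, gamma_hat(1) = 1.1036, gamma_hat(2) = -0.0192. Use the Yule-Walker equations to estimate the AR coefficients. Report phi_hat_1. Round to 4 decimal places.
\hat\phi_{1} = 0.5260

The Yule-Walker equations for an AR(p) process read, in matrix form,
  Gamma_p phi = r_p,   with   (Gamma_p)_{ij} = gamma(|i - j|),
                       (r_p)_i = gamma(i),   i,j = 1..p.
Substitute the sample gammas (Toeplitz matrix and right-hand side of size 2):
  Gamma_p = [[2.585, 1.1036], [1.1036, 2.585]]
  r_p     = [1.1036, -0.0192]
Written out:
  2.585 phi_1 + 1.1036 phi_2 = 1.1036
  1.1036 phi_1 + 2.585 phi_2 = -0.0192
Solve by Cramer's rule:
  det = gamma(0)^2 - gamma(1)^2 = (2.585)^2 - (1.1036)^2 = 6.682225 - 1.21793296 = 5.46429204
  phi_hat_1 = [gamma(1) gamma(0) - gamma(1) gamma(2)] / det = [(1.1036)(2.585) - (1.1036)(-0.0192)] / 5.46429204 = 2.87399512 / 5.46429204 = 0.526
  phi_hat_2 = [gamma(0) gamma(2) - gamma(1)^2] / det = [(2.585)(-0.0192) - (1.1036)^2] / 5.46429204 = -1.26756496 / 5.46429204 = -0.232
So phi_hat = [0.5260, -0.2320].
Therefore phi_hat_1 = 0.5260.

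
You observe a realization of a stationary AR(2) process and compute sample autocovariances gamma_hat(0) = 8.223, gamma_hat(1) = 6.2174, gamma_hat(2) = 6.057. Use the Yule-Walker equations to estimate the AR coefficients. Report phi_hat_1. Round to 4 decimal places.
\hat\phi_{1} = 0.4650

The Yule-Walker equations for an AR(p) process read, in matrix form,
  Gamma_p phi = r_p,   with   (Gamma_p)_{ij} = gamma(|i - j|),
                       (r_p)_i = gamma(i),   i,j = 1..p.
Substitute the sample gammas (Toeplitz matrix and right-hand side of size 2):
  Gamma_p = [[8.223, 6.2174], [6.2174, 8.223]]
  r_p     = [6.2174, 6.057]
Written out:
  8.223 phi_1 + 6.2174 phi_2 = 6.2174
  6.2174 phi_1 + 8.223 phi_2 = 6.057
Solve by Cramer's rule:
  det = gamma(0)^2 - gamma(1)^2 = (8.223)^2 - (6.2174)^2 = 67.617729 - 38.65606276 = 28.96166624
  phi_hat_1 = [gamma(1) gamma(0) - gamma(1) gamma(2)] / det = [(6.2174)(8.223) - (6.2174)(6.057)] / 28.96166624 = 13.4668884 / 28.96166624 = 0.465
  phi_hat_2 = [gamma(0) gamma(2) - gamma(1)^2] / det = [(8.223)(6.057) - (6.2174)^2] / 28.96166624 = 11.15064824 / 28.96166624 = 0.385
So phi_hat = [0.4650, 0.3850].
Therefore phi_hat_1 = 0.4650.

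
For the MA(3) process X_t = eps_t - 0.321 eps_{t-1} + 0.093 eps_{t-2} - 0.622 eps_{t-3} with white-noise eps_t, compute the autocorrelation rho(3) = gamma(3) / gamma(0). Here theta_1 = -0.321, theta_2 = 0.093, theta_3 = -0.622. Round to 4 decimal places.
\rho(3) = -0.4151

For an MA(q) process with theta_0 = 1, the autocovariance is
  gamma(k) = sigma^2 * sum_{i=0..q-k} theta_i * theta_{i+k},
and rho(k) = gamma(k) / gamma(0). Sigma^2 cancels.
  numerator   = (1)*(-0.622) = -0.622.
  denominator = (1)^2 + (-0.321)^2 + (0.093)^2 + (-0.622)^2 = 1.498574.
  rho(3) = -0.622 / 1.498574 = -0.4151.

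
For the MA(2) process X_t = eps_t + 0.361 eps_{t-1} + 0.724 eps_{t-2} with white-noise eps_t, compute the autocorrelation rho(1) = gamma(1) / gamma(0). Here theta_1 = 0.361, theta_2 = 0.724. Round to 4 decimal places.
\rho(1) = 0.3762

For an MA(q) process with theta_0 = 1, the autocovariance is
  gamma(k) = sigma^2 * sum_{i=0..q-k} theta_i * theta_{i+k},
and rho(k) = gamma(k) / gamma(0). Sigma^2 cancels.
  numerator   = (1)*(0.361) + (0.361)*(0.724) = 0.622364.
  denominator = (1)^2 + (0.361)^2 + (0.724)^2 = 1.654497.
  rho(1) = 0.622364 / 1.654497 = 0.3762.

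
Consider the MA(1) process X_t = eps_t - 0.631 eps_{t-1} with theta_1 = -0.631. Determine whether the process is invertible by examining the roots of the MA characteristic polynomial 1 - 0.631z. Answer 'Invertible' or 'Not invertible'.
\text{Invertible}

The MA(q) characteristic polynomial is P(z) = 1 - 0.631z.
Invertibility requires all roots to lie outside the unit circle, i.e. |z| > 1 for every root.
This is linear in z: 1 + (-0.631) z = 0  =>  z = -1/(-0.631) = 1.584786,  |z| = 1.584786.
Moduli of all roots: 1.5848.
All moduli strictly greater than 1? Yes.
Verdict: Invertible.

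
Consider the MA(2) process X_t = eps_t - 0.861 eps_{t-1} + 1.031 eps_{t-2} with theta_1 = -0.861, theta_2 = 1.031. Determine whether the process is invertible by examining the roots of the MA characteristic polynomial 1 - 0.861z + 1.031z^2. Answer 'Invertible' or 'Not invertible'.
\text{Not invertible}

The MA(q) characteristic polynomial is P(z) = 1 - 0.861z + 1.031z^2.
Invertibility requires all roots to lie outside the unit circle, i.e. |z| > 1 for every root.
Set 1 + (-0.861) z + (1.031) z^2 = 0, i.e. a z^2 + b z + c = 0 with a = 1.031, b = -0.861, c = 1.
Discriminant D = b^2 - 4ac = (-0.861)^2 - 4*(1.031)*1 = 0.741321 - (4.124) = -3.382679.
D < 0, so the roots are the complex-conjugate pair z = (-b +/- i sqrt(-D)) / (2a) = 0.4176 +/- 0.892i.
For a conjugate pair |z|^2 = z * conj(z) = (product of roots) = c/a = 1/(1.031) = 0.969932, so |z| = sqrt(0.969932) = 0.9849 for both roots.
Moduli of all roots: 0.9849, 0.9849.
All moduli strictly greater than 1? No.
Verdict: Not invertible.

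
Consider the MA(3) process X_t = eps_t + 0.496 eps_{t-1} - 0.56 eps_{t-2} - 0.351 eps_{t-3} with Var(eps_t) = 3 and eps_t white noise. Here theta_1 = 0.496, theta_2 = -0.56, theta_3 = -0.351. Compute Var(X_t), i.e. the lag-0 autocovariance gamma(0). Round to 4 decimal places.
\gamma(0) = 5.0485

For an MA(q) process X_t = eps_t + sum_i theta_i eps_{t-i} with
Var(eps_t) = sigma^2, the variance is
  gamma(0) = sigma^2 * (1 + sum_i theta_i^2).
  sum_i theta_i^2 = (0.496)^2 + (-0.56)^2 + (-0.351)^2 = 0.246016 + 0.3136 + 0.123201 = 0.682817.
  gamma(0) = 3 * (1 + 0.682817) = 3 * 1.682817 = 5.048451, which rounds to 5.0485.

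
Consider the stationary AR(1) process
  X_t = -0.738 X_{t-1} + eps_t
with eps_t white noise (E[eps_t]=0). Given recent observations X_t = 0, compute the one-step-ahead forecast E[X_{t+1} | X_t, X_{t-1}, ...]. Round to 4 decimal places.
E[X_{t+1} \mid \mathcal F_t] = 0.0000

For an AR(p) model X_t = c + sum_i phi_i X_{t-i} + eps_t, the
one-step-ahead conditional mean is
  E[X_{t+1} | X_t, ...] = c + sum_i phi_i X_{t+1-i}.
Substitute known values:
  E[X_{t+1} | ...] = (-0.738) * (0)
                   = 0.0000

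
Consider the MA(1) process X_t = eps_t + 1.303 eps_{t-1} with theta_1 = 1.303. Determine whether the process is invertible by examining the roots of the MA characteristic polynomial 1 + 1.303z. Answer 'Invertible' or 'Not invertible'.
\text{Not invertible}

The MA(q) characteristic polynomial is P(z) = 1 + 1.303z.
Invertibility requires all roots to lie outside the unit circle, i.e. |z| > 1 for every root.
This is linear in z: 1 + (1.303) z = 0  =>  z = -1/(1.303) = -0.76746,  |z| = 0.76746.
Moduli of all roots: 0.7675.
All moduli strictly greater than 1? No.
Verdict: Not invertible.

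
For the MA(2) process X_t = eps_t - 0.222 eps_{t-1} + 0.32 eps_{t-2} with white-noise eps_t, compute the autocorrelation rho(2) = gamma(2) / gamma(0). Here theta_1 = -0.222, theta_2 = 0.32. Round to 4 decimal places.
\rho(2) = 0.2779

For an MA(q) process with theta_0 = 1, the autocovariance is
  gamma(k) = sigma^2 * sum_{i=0..q-k} theta_i * theta_{i+k},
and rho(k) = gamma(k) / gamma(0). Sigma^2 cancels.
  numerator   = (1)*(0.32) = 0.32.
  denominator = (1)^2 + (-0.222)^2 + (0.32)^2 = 1.151684.
  rho(2) = 0.32 / 1.151684 = 0.2779.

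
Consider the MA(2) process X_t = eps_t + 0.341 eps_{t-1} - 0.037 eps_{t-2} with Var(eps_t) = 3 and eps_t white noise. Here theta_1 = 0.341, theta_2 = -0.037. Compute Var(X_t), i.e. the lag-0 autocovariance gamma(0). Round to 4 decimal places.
\gamma(0) = 3.3530

For an MA(q) process X_t = eps_t + sum_i theta_i eps_{t-i} with
Var(eps_t) = sigma^2, the variance is
  gamma(0) = sigma^2 * (1 + sum_i theta_i^2).
  sum_i theta_i^2 = (0.341)^2 + (-0.037)^2 = 0.116281 + 0.001369 = 0.11765.
  gamma(0) = 3 * (1 + 0.11765) = 3 * 1.11765 = 3.35295, which rounds to 3.3530.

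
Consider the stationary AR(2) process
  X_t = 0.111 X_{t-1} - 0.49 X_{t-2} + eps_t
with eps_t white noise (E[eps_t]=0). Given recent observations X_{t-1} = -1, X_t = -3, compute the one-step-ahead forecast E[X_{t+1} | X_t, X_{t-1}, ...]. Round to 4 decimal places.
E[X_{t+1} \mid \mathcal F_t] = 0.1570

For an AR(p) model X_t = c + sum_i phi_i X_{t-i} + eps_t, the
one-step-ahead conditional mean is
  E[X_{t+1} | X_t, ...] = c + sum_i phi_i X_{t+1-i}.
Substitute known values:
  E[X_{t+1} | ...] = (0.111) * (-3) + (-0.49) * (-1)
                   = 0.1570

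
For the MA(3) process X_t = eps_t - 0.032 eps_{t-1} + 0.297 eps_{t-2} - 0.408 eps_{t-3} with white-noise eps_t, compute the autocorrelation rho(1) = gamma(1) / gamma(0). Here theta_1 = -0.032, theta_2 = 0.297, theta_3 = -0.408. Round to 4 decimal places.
\rho(1) = -0.1296

For an MA(q) process with theta_0 = 1, the autocovariance is
  gamma(k) = sigma^2 * sum_{i=0..q-k} theta_i * theta_{i+k},
and rho(k) = gamma(k) / gamma(0). Sigma^2 cancels.
  numerator   = (1)*(-0.032) + (-0.032)*(0.297) + (0.297)*(-0.408) = -0.16268.
  denominator = (1)^2 + (-0.032)^2 + (0.297)^2 + (-0.408)^2 = 1.255697.
  rho(1) = -0.16268 / 1.255697 = -0.1296.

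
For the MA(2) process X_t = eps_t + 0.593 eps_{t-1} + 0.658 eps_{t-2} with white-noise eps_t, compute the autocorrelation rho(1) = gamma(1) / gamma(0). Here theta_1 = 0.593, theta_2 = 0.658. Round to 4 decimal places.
\rho(1) = 0.5509

For an MA(q) process with theta_0 = 1, the autocovariance is
  gamma(k) = sigma^2 * sum_{i=0..q-k} theta_i * theta_{i+k},
and rho(k) = gamma(k) / gamma(0). Sigma^2 cancels.
  numerator   = (1)*(0.593) + (0.593)*(0.658) = 0.983194.
  denominator = (1)^2 + (0.593)^2 + (0.658)^2 = 1.784613.
  rho(1) = 0.983194 / 1.784613 = 0.5509.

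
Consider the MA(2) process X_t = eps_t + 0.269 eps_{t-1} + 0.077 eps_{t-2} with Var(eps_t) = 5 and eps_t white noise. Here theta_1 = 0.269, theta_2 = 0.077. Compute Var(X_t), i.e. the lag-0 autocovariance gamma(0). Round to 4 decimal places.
\gamma(0) = 5.3915

For an MA(q) process X_t = eps_t + sum_i theta_i eps_{t-i} with
Var(eps_t) = sigma^2, the variance is
  gamma(0) = sigma^2 * (1 + sum_i theta_i^2).
  sum_i theta_i^2 = (0.269)^2 + (0.077)^2 = 0.072361 + 0.005929 = 0.07829.
  gamma(0) = 5 * (1 + 0.07829) = 5 * 1.07829 = 5.39145, which rounds to 5.3915.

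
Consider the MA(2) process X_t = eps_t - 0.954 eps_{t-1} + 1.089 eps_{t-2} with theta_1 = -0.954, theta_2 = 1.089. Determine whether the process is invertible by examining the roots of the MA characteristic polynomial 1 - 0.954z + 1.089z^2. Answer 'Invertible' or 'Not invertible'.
\text{Not invertible}

The MA(q) characteristic polynomial is P(z) = 1 - 0.954z + 1.089z^2.
Invertibility requires all roots to lie outside the unit circle, i.e. |z| > 1 for every root.
Set 1 + (-0.954) z + (1.089) z^2 = 0, i.e. a z^2 + b z + c = 0 with a = 1.089, b = -0.954, c = 1.
Discriminant D = b^2 - 4ac = (-0.954)^2 - 4*(1.089)*1 = 0.910116 - (4.356) = -3.445884.
D < 0, so the roots are the complex-conjugate pair z = (-b +/- i sqrt(-D)) / (2a) = 0.438 +/- 0.8523i.
For a conjugate pair |z|^2 = z * conj(z) = (product of roots) = c/a = 1/(1.089) = 0.918274, so |z| = sqrt(0.918274) = 0.9583 for both roots.
Moduli of all roots: 0.9583, 0.9583.
All moduli strictly greater than 1? No.
Verdict: Not invertible.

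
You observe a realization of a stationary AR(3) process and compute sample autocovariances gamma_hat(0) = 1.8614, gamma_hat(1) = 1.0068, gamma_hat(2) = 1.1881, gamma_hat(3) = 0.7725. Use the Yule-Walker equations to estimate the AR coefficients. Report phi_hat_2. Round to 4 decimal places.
\hat\phi_{2} = 0.5020

The Yule-Walker equations for an AR(p) process read, in matrix form,
  Gamma_p phi = r_p,   with   (Gamma_p)_{ij} = gamma(|i - j|),
                       (r_p)_i = gamma(i),   i,j = 1..p.
Substitute the sample gammas (Toeplitz matrix and right-hand side of size 3):
  Gamma_p = [[1.8614, 1.0068, 1.1881], [1.0068, 1.8614, 1.0068], [1.1881, 1.0068, 1.8614]]
  r_p     = [1.0068, 1.1881, 0.7725]
Written out (R1..R3):
  (R1) 1.8614 phi_1 + 1.0068 phi_2 + 1.1881 phi_3 = 1.0068
  (R2) 1.0068 phi_1 + 1.8614 phi_2 + 1.0068 phi_3 = 1.1881
  (R3) 1.1881 phi_1 + 1.0068 phi_2 + 1.8614 phi_3 = 0.7725
Gaussian elimination:
  R2 <- R2 - (1.0068/1.8614) R1 = R2 - (0.540883) R1:  1.316839 phi_2 + 0.364177 phi_3 = 0.643539
  R3 <- R3 - (1.1881/1.8614) R1 = R3 - (0.638283) R1:  0.364177 phi_2 + 1.103056 phi_3 = 0.129877
  R3 <- R3 - (0.364177/1.316839) R2 = R3 - (0.276554) R2:  1.002342 phi_3 = -0.048096
Back-substitution:
  phi_hat_3 = -0.048096 / 1.002342 = -0.047984
  phi_hat_2 = (0.643539 - (0.364177)(-0.047984)) / 1.316839 = 0.50197
  phi_hat_1 = (1.0068 - (1.0068)(0.50197) - (1.1881)(-0.047984)) / 1.8614 = 0.300003
So phi_hat = [0.3000, 0.5020, -0.0480].
Therefore phi_hat_2 = 0.5020.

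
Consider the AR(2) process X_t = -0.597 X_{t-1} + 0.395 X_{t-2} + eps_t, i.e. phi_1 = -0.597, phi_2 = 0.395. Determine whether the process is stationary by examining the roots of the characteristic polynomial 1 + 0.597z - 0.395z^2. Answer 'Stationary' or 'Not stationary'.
\text{Stationary}

The AR(p) characteristic polynomial is P(z) = 1 + 0.597z - 0.395z^2.
Stationarity requires all roots to lie outside the unit circle, i.e. |z| > 1 for every root.
Set 1 + (0.597) z + (-0.395) z^2 = 0, i.e. a z^2 + b z + c = 0 with a = -0.395, b = 0.597, c = 1.
Discriminant D = b^2 - 4ac = (0.597)^2 - 4*(-0.395)*1 = 0.356409 - (-1.58) = 1.936409.
D >= 0, so the roots are real: z = (-b +/- sqrt(D)) / (2a) = (-0.597 +/- 1.391549) / (-0.79).
  z_1 = (-0.597 + 1.391549) / (-0.79) = -1.0058,   |z_1| = 1.0058.
  z_2 = (-0.597 - 1.391549) / (-0.79) = 2.5172,   |z_2| = 2.5172.
Moduli of all roots: 1.0058, 2.5172.
All moduli strictly greater than 1? Yes.
Verdict: Stationary.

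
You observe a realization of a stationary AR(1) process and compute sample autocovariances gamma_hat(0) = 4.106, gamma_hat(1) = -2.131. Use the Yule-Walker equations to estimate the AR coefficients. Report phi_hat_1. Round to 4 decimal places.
\hat\phi_{1} = -0.5190

The Yule-Walker equations for an AR(p) process read, in matrix form,
  Gamma_p phi = r_p,   with   (Gamma_p)_{ij} = gamma(|i - j|),
                       (r_p)_i = gamma(i),   i,j = 1..p.
Substitute the sample gammas (Toeplitz matrix and right-hand side of size 1):
  Gamma_p = [[4.106]]
  r_p     = [-2.131]
With p = 1 this is the single equation gamma(0) phi_1 = gamma(1):
  phi_hat_1 = gamma(1) / gamma(0) = -2.131 / 4.106 = -0.5190.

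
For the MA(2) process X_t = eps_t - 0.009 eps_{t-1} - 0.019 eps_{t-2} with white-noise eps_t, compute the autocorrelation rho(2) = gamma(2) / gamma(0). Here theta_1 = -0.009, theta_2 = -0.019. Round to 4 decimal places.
\rho(2) = -0.0190

For an MA(q) process with theta_0 = 1, the autocovariance is
  gamma(k) = sigma^2 * sum_{i=0..q-k} theta_i * theta_{i+k},
and rho(k) = gamma(k) / gamma(0). Sigma^2 cancels.
  numerator   = (1)*(-0.019) = -0.019.
  denominator = (1)^2 + (-0.009)^2 + (-0.019)^2 = 1.000442.
  rho(2) = -0.019 / 1.000442 = -0.0190.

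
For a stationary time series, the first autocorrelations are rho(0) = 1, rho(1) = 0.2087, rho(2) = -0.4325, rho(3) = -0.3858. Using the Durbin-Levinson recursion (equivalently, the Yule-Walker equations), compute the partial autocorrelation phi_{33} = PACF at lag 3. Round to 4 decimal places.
\phi_{33} = -0.2039

The PACF at lag k is phi_{kk}, the last component of the solution
to the Yule-Walker system G_k phi = r_k where
  (G_k)_{ij} = rho(|i - j|), (r_k)_i = rho(i), i,j = 1..k.
Equivalently, Durbin-Levinson gives phi_{kk} iteratively:
  phi_{11} = rho(1)
  phi_{kk} = [rho(k) - sum_{j=1..k-1} phi_{k-1,j} rho(k-j)]
            / [1 - sum_{j=1..k-1} phi_{k-1,j} rho(j)],
  phi_{k,j} = phi_{k-1,j} - phi_{kk} phi_{k-1,k-j},  j = 1..k-1.
Step k = 1:
  phi_11 = rho(1) = 0.2087.
Step k = 2:
  phi_22 = [rho(2) - phi_11 rho(1)] / [1 - phi_11 rho(1)] = [-0.4325 - (0.2087)(0.2087)] / [1 - (0.2087)(0.2087)]
         = -0.47605569 / 0.95644431 = -0.497735.
  Update: phi_21 = phi_11 - phi_22 phi_11 = 0.2087 - (-0.497735)(0.2087) = 0.312577.
Step k = 3:
  phi_33 = [rho(3) - phi_21 rho(2) - phi_22 rho(1)] / [1 - phi_21 rho(1) - phi_22 rho(2)]
    numerator   = -0.3858 - (0.312577)(-0.4325) - (-0.497735)(0.2087) = -0.14673306
    denominator = 1 - (0.312577)(0.2087) - (-0.497735)(-0.4325) = 0.71949479
  phi_33 = -0.14673306 / 0.71949479 = -0.2039.
Therefore phi_{33} = -0.2039.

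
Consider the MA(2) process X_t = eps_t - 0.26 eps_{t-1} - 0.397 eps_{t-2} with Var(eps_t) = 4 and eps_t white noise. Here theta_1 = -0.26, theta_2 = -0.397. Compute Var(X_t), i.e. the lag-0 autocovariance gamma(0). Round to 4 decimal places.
\gamma(0) = 4.9008

For an MA(q) process X_t = eps_t + sum_i theta_i eps_{t-i} with
Var(eps_t) = sigma^2, the variance is
  gamma(0) = sigma^2 * (1 + sum_i theta_i^2).
  sum_i theta_i^2 = (-0.26)^2 + (-0.397)^2 = 0.0676 + 0.157609 = 0.225209.
  gamma(0) = 4 * (1 + 0.225209) = 4 * 1.225209 = 4.900836, which rounds to 4.9008.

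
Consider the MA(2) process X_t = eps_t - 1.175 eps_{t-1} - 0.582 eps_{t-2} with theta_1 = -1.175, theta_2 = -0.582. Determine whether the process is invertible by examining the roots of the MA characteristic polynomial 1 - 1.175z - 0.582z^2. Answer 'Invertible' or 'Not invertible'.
\text{Not invertible}

The MA(q) characteristic polynomial is P(z) = 1 - 1.175z - 0.582z^2.
Invertibility requires all roots to lie outside the unit circle, i.e. |z| > 1 for every root.
Set 1 + (-1.175) z + (-0.582) z^2 = 0, i.e. a z^2 + b z + c = 0 with a = -0.582, b = -1.175, c = 1.
Discriminant D = b^2 - 4ac = (-1.175)^2 - 4*(-0.582)*1 = 1.380625 - (-2.328) = 3.708625.
D >= 0, so the roots are real: z = (-b +/- sqrt(D)) / (2a) = (1.175 +/- 1.925779) / (-1.164).
  z_1 = (1.175 + 1.925779) / (-1.164) = -2.6639,   |z_1| = 2.6639.
  z_2 = (1.175 - 1.925779) / (-1.164) = 0.645,   |z_2| = 0.645.
Moduli of all roots: 2.6639, 0.6450.
All moduli strictly greater than 1? No.
Verdict: Not invertible.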